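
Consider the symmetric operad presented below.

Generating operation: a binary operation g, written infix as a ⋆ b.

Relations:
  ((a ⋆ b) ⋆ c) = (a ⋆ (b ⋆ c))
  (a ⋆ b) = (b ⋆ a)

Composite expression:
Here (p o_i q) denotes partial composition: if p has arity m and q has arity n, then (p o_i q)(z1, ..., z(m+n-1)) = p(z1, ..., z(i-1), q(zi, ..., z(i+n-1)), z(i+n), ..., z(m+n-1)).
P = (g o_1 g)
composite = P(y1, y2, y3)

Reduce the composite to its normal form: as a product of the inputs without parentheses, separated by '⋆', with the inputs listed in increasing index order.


y1 ⋆ y2 ⋆ y3

With g associative and commutative, the y-input set is all that matters.
(y1 ⋆ y2) flattens to y1 ⋆ y2
((y1 ⋆ y2) ⋆ y3) flattens to y1 ⋆ y2 ⋆ y3
putting the inputs in ascending order: y1 ⋆ y2 ⋆ y3


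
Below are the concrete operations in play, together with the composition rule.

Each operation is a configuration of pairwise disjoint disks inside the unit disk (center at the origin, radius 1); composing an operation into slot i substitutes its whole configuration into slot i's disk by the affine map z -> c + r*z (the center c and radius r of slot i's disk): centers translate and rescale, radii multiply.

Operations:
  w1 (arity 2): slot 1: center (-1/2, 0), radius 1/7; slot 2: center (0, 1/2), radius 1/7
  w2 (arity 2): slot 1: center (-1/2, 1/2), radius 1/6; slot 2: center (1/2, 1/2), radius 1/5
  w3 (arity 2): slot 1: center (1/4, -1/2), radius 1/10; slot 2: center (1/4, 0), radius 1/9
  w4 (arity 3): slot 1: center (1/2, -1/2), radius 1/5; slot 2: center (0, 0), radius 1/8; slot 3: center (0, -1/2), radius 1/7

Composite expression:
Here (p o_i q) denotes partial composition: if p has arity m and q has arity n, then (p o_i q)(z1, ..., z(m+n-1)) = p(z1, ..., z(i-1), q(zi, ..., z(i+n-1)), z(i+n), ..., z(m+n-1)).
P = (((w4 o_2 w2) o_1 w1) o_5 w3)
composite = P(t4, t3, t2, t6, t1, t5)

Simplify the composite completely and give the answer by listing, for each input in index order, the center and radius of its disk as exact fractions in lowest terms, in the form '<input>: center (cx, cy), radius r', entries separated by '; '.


t1: center (1/28, -4/7), radius 1/70; t2: center (-1/16, 1/16), radius 1/48; t3: center (1/2, -2/5), radius 1/35; t4: center (2/5, -1/2), radius 1/35; t5: center (1/28, -1/2), radius 1/63; t6: center (1/16, 1/16), radius 1/40


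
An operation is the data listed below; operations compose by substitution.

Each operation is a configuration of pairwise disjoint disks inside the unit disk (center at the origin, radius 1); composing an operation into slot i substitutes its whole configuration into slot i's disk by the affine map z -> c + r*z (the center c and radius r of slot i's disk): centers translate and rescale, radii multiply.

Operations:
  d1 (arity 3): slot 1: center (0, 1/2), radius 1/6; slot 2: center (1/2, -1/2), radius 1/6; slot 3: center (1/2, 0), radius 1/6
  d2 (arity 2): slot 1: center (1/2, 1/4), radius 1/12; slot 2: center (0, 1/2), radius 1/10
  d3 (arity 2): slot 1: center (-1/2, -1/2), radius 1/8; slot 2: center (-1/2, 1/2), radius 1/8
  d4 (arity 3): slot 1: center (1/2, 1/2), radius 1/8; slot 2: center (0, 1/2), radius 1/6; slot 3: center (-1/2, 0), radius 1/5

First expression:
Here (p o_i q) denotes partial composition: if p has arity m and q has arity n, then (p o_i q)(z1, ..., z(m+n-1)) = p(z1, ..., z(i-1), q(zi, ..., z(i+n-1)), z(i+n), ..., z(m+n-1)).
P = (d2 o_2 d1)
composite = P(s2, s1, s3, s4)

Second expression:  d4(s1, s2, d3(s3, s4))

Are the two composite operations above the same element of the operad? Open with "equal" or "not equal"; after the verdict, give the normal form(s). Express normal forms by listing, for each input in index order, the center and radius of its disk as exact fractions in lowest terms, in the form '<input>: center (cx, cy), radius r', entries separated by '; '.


not equal; first: s1: center (0, 11/20), radius 1/60; s2: center (1/2, 1/4), radius 1/12; s3: center (1/20, 9/20), radius 1/60; s4: center (1/20, 1/2), radius 1/60; second: s1: center (1/2, 1/2), radius 1/8; s2: center (0, 1/2), radius 1/6; s3: center (-3/5, -1/10), radius 1/40; s4: center (-3/5, 1/10), radius 1/40

In normal form, the first expression is s1: center (0, 11/20), radius 1/60; s2: center (1/2, 1/4), radius 1/12; s3: center (1/20, 9/20), radius 1/60; s4: center (1/20, 1/2), radius 1/60
In normal form, the second expression is s1: center (1/2, 1/2), radius 1/8; s2: center (0, 1/2), radius 1/6; s3: center (-3/5, -1/10), radius 1/40; s4: center (-3/5, 1/10), radius 1/40
Distinct normal forms: not equal.


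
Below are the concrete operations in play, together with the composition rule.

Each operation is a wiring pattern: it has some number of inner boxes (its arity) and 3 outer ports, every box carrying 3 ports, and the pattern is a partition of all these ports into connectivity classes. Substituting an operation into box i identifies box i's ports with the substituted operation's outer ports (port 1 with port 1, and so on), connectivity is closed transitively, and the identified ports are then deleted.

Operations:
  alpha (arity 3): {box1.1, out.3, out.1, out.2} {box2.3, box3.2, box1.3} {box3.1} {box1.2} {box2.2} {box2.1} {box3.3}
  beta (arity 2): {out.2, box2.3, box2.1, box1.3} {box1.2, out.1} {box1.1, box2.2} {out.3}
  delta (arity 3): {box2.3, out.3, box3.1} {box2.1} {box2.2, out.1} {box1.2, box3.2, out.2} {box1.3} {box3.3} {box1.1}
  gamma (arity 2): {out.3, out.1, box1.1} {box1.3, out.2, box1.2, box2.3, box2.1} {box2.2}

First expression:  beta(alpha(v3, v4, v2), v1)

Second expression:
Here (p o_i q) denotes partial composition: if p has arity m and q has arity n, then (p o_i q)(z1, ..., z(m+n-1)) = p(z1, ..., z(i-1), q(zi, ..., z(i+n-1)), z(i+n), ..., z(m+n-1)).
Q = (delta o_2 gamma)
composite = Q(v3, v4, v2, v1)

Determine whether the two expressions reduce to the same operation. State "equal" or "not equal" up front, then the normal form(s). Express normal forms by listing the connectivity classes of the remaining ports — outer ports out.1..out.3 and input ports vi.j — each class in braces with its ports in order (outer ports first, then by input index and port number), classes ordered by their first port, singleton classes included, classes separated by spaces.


In normal form, the first expression is {out.1, out.2, v1.1, v1.2, v1.3, v3.1} {out.3} {v2.1} {v2.2, v3.3, v4.3} {v2.3} {v3.2} {v4.1} {v4.2}
In normal form, the second expression is {out.1, v2.1, v2.3, v4.2, v4.3} {out.2, v1.2, v3.2} {out.3, v1.1, v4.1} {v1.3} {v2.2} {v3.1} {v3.3}
The forms do not match — not equal.

not equal — first {out.1, out.2, v1.1, v1.2, v1.3, v3.1} {out.3} {v2.1} {v2.2, v3.3, v4.3} {v2.3} {v3.2} {v4.1} {v4.2}, second {out.1, v2.1, v2.3, v4.2, v4.3} {out.2, v1.2, v3.2} {out.3, v1.1, v4.1} {v1.3} {v2.2} {v3.1} {v3.3}


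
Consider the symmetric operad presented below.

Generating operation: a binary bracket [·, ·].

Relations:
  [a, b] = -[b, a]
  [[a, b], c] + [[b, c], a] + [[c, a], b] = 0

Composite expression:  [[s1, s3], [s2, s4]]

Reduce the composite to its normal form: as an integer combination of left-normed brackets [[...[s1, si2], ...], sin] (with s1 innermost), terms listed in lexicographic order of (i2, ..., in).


[[[s1, s3], s2], s4] - [[[s1, s3], s4], s2]

Expand each bracket as ab - ba; the s1-initial words give the coefficients.
Composite bracket: [[s1, s3], [s2, s4]]
Full expansion: 8 signed words from ab - ba (2^3 = 8).
Collect the words opening with s1:
  from s1s3s2s4, sign +1: term +[[[s1, s3], s2], s4]
  from s1s3s4s2, sign -1: term -[[[s1, s3], s4], s2]


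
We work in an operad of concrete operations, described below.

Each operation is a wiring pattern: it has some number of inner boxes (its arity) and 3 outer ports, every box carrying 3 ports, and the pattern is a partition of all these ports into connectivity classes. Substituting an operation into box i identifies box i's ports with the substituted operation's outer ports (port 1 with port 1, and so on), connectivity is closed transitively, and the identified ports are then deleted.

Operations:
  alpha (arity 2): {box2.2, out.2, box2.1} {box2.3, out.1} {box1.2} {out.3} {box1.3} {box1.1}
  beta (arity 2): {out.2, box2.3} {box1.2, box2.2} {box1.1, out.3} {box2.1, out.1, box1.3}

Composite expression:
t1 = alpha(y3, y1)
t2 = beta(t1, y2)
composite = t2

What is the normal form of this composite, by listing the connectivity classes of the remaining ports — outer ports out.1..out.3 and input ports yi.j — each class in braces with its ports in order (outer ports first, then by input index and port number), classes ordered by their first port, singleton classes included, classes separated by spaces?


{out.1, y2.1} {out.2, y2.3} {out.3, y1.3} {y1.1, y1.2, y2.2} {y3.1} {y3.2} {y3.3}

After gluing at beta, chains via deleted ports link the y-ports.
composing alpha on (y3, y1), with out.j its own outer ports: {out.1, y1.3} {out.2, y1.1, y1.2} {out.3} {y3.1} {y3.2} {y3.3}
composing beta on (y3, y1, y2), with out.j its own outer ports: {out.1, y2.1} {out.2, y2.3} {out.3, y1.3} {y1.1, y1.2, y2.2} {y3.1} {y3.2} {y3.3}


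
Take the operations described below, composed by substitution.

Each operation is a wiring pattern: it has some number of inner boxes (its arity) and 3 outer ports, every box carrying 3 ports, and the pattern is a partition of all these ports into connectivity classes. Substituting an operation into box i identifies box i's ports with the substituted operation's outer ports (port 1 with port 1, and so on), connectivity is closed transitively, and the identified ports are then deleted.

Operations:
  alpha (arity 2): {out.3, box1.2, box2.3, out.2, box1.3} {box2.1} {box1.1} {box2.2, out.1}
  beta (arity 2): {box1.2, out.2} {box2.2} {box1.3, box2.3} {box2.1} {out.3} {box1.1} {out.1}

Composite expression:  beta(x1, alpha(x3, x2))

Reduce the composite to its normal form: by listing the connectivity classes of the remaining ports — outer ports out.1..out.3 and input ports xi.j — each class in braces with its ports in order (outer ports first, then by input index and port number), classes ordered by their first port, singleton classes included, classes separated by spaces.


{out.1} {out.2, x1.2} {out.3} {x1.1} {x1.3, x2.3, x3.2, x3.3} {x2.1} {x2.2} {x3.1}

Connectivity passes through glued beta-boundaries; trace each wire chain.
the subtree at alpha composes to {out.1, x2.2} {out.2, out.3, x2.3, x3.2, x3.3} {x2.1} {x3.1} on (x3, x2); out.j = own outer ports
the subtree at beta composes to {out.1} {out.2, x1.2} {out.3} {x1.1} {x1.3, x2.3, x3.2, x3.3} {x2.1} {x2.2} {x3.1} on (x1, x3, x2); out.j = own outer ports


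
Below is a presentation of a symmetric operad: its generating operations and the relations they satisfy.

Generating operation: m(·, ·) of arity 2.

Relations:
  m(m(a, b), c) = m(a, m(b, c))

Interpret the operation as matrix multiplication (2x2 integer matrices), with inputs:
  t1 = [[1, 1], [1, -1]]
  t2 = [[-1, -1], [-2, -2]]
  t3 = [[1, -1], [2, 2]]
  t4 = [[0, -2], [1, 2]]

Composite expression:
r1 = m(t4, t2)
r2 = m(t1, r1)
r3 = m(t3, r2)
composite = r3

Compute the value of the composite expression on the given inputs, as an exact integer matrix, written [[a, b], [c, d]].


[[-10, -10], [16, 16]]


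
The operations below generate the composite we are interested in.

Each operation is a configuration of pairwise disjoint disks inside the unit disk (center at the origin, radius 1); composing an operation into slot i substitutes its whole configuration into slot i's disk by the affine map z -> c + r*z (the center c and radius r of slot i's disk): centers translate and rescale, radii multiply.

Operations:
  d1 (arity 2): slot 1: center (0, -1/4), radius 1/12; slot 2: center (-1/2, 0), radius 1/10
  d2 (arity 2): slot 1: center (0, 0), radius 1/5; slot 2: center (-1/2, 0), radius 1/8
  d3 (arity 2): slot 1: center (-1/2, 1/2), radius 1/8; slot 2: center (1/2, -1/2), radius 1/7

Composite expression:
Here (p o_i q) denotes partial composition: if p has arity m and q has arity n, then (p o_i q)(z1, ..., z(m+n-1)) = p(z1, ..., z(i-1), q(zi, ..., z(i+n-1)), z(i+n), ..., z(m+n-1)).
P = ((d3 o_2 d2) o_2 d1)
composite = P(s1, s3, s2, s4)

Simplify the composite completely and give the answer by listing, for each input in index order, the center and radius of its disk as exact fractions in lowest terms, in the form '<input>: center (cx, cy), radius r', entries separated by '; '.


Affine substitution under d3: radii multiply and s-centers shift.
s1: after 1 affine step, its disk has center (-1/2, 1/2), radius 1/8
s3: after 3 affine steps, its disk has center (1/2, -71/140), radius 1/420
s2: after 3 affine steps, its disk has center (17/35, -1/2), radius 1/350
s4: after 2 affine steps, its disk has center (3/7, -1/2), radius 1/56

s1: center (-1/2, 1/2), radius 1/8; s2: center (17/35, -1/2), radius 1/350; s3: center (1/2, -71/140), radius 1/420; s4: center (3/7, -1/2), radius 1/56


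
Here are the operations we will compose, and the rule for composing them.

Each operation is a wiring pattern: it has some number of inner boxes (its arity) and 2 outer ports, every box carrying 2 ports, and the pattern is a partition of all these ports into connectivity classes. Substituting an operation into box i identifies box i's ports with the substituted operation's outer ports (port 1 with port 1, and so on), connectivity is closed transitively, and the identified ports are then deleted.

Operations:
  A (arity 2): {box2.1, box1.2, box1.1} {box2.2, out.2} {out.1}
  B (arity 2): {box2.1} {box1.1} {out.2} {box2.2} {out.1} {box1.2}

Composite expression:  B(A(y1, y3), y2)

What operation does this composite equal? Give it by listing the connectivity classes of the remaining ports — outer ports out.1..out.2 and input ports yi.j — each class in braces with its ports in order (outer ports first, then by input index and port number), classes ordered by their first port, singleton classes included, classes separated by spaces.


Treat the ports identified at B as solder joints: merge, then drop.
stage A: inputs (y1, y3), connectivity {out.1} {out.2, y3.2} {y1.1, y1.2, y3.1}, out.j its boundary
stage B: inputs (y1, y3, y2), connectivity {out.1} {out.2} {y1.1, y1.2, y3.1} {y2.1} {y2.2} {y3.2}, out.j its boundary

{out.1} {out.2} {y1.1, y1.2, y3.1} {y2.1} {y2.2} {y3.2}


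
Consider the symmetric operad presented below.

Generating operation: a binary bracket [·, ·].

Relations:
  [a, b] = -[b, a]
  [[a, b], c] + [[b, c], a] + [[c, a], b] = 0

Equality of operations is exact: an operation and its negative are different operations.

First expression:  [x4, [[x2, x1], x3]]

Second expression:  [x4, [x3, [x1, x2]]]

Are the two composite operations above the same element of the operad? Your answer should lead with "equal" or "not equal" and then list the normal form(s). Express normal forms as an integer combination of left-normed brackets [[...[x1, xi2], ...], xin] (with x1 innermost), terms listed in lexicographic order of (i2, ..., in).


equal — both sides give [[[x1, x2], x3], x4]

Normal form of the first expression: [[[x1, x2], x3], x4]
Normal form of the second expression: [[[x1, x2], x3], x4]
Both agree, so they are equal.


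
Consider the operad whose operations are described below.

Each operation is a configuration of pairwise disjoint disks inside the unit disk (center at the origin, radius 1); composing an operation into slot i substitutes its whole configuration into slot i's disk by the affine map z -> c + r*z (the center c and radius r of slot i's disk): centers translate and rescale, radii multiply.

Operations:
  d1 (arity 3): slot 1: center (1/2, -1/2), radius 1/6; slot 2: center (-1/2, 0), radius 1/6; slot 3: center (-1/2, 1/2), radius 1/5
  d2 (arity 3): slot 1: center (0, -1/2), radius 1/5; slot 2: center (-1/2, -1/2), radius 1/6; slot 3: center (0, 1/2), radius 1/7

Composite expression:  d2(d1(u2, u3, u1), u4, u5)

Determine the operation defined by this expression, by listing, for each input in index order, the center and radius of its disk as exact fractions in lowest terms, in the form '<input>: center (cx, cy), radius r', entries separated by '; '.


u1: center (-1/10, -2/5), radius 1/25; u2: center (1/10, -3/5), radius 1/30; u3: center (-1/10, -1/2), radius 1/30; u4: center (-1/2, -1/2), radius 1/6; u5: center (0, 1/2), radius 1/7


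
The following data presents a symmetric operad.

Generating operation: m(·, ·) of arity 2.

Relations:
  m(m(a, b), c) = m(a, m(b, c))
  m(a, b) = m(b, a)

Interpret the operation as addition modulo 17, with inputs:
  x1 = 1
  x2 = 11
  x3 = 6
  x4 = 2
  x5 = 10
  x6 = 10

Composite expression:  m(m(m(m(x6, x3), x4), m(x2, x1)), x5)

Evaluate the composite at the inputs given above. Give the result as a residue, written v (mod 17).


m(x6, x3) = 16
m(m(x6, x3), x4) = 1
m(x2, x1) = 12
m(m(m(x6, x3), x4), m(x2, x1)) = 13
m(m(m(m(x6, x3), x4), m(x2, x1)), x5) = 6

6 (mod 17)


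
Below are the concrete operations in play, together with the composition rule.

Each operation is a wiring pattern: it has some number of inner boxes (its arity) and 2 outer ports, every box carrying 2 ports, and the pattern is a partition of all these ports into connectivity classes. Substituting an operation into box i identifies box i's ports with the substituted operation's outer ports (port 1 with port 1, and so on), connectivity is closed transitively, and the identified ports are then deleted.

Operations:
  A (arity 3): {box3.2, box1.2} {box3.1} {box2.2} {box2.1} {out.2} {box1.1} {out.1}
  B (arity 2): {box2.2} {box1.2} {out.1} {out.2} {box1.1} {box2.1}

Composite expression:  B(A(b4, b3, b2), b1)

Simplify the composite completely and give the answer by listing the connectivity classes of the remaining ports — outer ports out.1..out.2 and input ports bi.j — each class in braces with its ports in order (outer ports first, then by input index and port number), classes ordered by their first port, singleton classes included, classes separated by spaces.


{out.1} {out.2} {b1.1} {b1.2} {b2.1} {b2.2, b4.2} {b3.1} {b3.2} {b4.1}

Treat the ports identified at B as solder joints: merge, then drop.
the subtree at A composes to {out.1} {out.2} {b2.1} {b2.2, b4.2} {b3.1} {b3.2} {b4.1} on (b4, b3, b2); out.j = own outer ports
the subtree at B composes to {out.1} {out.2} {b1.1} {b1.2} {b2.1} {b2.2, b4.2} {b3.1} {b3.2} {b4.1} on (b4, b3, b2, b1); out.j = own outer ports


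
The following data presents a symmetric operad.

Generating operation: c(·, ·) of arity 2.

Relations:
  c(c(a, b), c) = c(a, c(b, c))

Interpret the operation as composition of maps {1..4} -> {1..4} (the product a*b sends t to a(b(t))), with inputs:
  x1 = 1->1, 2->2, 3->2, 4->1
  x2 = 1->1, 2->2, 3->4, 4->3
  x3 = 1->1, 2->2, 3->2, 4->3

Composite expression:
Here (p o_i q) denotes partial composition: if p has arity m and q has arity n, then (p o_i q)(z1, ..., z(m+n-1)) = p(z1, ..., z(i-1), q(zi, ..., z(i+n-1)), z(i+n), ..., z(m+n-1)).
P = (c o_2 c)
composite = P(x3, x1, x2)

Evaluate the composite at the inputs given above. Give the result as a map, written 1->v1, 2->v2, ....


1->1, 2->2, 3->1, 4->2


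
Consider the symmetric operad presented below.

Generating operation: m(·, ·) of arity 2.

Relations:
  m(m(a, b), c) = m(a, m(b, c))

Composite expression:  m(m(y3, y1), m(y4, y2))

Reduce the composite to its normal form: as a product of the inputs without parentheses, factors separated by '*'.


y3 * y1 * y4 * y2

Under associativity of m, the answer is the y's in reading order.
m(y3, y1) flattens to y3 * y1
m(y4, y2) flattens to y4 * y2
m(m(y3, y1), m(y4, y2)) flattens to y3 * y1 * y4 * y2


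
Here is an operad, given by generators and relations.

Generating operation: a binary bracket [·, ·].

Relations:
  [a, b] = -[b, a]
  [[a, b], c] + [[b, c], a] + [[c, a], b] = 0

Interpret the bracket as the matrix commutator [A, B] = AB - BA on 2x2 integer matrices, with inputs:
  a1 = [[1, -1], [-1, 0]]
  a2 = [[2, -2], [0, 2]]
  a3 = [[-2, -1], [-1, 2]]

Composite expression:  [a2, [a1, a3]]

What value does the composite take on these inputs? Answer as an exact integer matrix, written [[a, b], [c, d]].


[[-10, 0], [0, 10]]

[a1, a3] = [[0, -5], [5, 0]]
[a2, [a1, a3]] = [[-10, 0], [0, 10]]


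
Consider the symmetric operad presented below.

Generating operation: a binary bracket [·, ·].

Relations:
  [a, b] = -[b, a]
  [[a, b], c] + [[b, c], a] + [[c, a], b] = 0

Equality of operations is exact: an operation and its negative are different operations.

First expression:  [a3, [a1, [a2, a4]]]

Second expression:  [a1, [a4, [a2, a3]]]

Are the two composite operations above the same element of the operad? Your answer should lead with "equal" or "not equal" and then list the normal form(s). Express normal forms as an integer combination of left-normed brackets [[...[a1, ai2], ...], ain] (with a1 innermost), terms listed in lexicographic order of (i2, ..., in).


not equal: they reduce to -[[[a1, a2], a4], a3] + [[[a1, a4], a2], a3] and -[[[a1, a2], a3], a4] + [[[a1, a3], a2], a4] + [[[a1, a4], a2], a3] - [[[a1, a4], a3], a2]

The first composite normalizes to -[[[a1, a2], a4], a3] + [[[a1, a4], a2], a3]
The second composite normalizes to -[[[a1, a2], a3], a4] + [[[a1, a3], a2], a4] + [[[a1, a4], a2], a3] - [[[a1, a4], a3], a2]
Different reductions; not equal.


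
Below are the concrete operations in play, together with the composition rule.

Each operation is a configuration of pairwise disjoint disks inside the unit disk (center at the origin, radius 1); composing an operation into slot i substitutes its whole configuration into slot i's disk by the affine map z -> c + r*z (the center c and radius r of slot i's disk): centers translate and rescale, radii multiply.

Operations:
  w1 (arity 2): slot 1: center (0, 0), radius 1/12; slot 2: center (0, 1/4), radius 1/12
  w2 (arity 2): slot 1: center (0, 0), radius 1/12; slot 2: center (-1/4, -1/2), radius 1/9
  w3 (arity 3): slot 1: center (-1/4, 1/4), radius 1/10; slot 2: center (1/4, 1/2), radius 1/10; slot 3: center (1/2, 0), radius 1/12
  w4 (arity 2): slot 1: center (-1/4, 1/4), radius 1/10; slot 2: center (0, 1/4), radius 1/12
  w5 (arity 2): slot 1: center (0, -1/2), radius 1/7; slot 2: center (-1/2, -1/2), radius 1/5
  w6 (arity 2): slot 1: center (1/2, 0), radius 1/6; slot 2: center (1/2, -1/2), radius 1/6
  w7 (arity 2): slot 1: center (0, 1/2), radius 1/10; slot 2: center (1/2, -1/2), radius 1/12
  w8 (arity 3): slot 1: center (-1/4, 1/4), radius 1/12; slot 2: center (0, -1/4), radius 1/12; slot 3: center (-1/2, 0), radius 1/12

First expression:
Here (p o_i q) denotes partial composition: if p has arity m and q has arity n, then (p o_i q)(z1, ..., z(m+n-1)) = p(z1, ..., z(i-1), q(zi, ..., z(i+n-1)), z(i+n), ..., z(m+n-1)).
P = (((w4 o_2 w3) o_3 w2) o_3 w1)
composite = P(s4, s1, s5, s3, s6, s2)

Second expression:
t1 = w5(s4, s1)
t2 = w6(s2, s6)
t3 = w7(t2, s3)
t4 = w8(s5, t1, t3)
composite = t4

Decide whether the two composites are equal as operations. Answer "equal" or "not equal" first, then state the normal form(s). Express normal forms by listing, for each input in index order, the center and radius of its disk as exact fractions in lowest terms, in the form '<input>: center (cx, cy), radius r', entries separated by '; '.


not equal: they reduce to s1: center (-1/48, 13/48), radius 1/120; s2: center (1/24, 1/4), radius 1/144; s3: center (1/48, 1681/5760), radius 1/17280; s4: center (-1/4, 1/4), radius 1/10; s5: center (1/48, 7/24), radius 1/17280; s6: center (3/160, 23/80), radius 1/1080 and s1: center (-1/24, -7/24), radius 1/60; s2: center (-119/240, 1/24), radius 1/720; s3: center (-11/24, -1/24), radius 1/144; s4: center (0, -7/24), radius 1/84; s5: center (-1/4, 1/4), radius 1/12; s6: center (-119/240, 3/80), radius 1/720

Normal form of the first expression: s1: center (-1/48, 13/48), radius 1/120; s2: center (1/24, 1/4), radius 1/144; s3: center (1/48, 1681/5760), radius 1/17280; s4: center (-1/4, 1/4), radius 1/10; s5: center (1/48, 7/24), radius 1/17280; s6: center (3/160, 23/80), radius 1/1080
Normal form of the second expression: s1: center (-1/24, -7/24), radius 1/60; s2: center (-119/240, 1/24), radius 1/720; s3: center (-11/24, -1/24), radius 1/144; s4: center (0, -7/24), radius 1/84; s5: center (-1/4, 1/4), radius 1/12; s6: center (-119/240, 3/80), radius 1/720
No match — not equal.


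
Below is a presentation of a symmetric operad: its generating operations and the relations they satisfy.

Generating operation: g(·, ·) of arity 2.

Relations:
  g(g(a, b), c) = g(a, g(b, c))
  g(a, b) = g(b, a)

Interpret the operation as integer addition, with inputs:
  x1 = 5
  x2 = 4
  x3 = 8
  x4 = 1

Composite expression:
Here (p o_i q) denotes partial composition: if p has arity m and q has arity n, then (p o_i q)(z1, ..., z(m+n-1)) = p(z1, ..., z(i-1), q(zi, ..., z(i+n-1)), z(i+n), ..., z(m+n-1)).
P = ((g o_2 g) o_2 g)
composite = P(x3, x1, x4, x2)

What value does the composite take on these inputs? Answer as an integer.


18

g(x1, x4) = 6
g(g(x1, x4), x2) = 10
g(x3, g(g(x1, x4), x2)) = 18


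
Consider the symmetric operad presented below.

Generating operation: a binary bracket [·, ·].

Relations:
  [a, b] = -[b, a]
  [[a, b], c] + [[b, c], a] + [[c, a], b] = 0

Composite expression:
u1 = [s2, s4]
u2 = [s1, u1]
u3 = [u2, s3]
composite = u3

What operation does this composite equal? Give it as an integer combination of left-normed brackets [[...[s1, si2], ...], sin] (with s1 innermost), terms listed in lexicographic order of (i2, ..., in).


Left-normed coefficients sit on the s1-initial expansion words.
Composite bracket: [[s1, [s2, s4]], s3]
The bracket unfolds into 8 signed words via [a, b] = ab - ba (2^3 = 8).
Coefficients come from the s1-initial words:
  the word s1s2s4s3 carries sign +1 and contributes +[[[s1, s2], s4], s3]
  the word s1s4s2s3 carries sign -1 and contributes -[[[s1, s4], s2], s3]

[[[s1, s2], s4], s3] - [[[s1, s4], s2], s3]


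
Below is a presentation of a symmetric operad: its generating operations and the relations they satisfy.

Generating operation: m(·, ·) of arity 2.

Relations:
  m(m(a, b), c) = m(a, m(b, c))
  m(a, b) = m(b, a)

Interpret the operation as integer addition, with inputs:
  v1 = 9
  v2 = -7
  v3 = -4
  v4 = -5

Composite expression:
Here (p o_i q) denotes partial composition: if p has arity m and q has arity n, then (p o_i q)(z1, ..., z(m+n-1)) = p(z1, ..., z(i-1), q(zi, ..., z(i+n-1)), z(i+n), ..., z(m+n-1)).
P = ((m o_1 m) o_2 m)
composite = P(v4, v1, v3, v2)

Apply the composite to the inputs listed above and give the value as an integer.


-7


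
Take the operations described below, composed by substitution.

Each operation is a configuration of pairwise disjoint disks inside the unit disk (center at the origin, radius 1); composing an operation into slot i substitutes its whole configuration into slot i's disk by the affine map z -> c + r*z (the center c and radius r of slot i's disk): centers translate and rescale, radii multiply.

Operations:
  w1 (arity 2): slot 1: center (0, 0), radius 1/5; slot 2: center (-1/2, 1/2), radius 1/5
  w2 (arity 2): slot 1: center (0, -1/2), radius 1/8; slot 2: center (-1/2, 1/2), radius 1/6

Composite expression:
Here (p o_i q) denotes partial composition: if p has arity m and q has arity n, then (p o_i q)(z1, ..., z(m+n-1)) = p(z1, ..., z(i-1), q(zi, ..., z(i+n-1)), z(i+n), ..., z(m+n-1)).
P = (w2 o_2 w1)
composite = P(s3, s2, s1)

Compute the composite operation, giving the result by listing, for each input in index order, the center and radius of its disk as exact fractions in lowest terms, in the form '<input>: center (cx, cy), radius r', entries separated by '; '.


s1: center (-7/12, 7/12), radius 1/30; s2: center (-1/2, 1/2), radius 1/30; s3: center (0, -1/2), radius 1/8

Each s-disk chains the slot maps above it in w2; radii multiply.
input s3: applying the 1 nested substitution gives center (0, -1/2), radius 1/8
input s2: applying the 2 nested substitutions gives center (-1/2, 1/2), radius 1/30
input s1: applying the 2 nested substitutions gives center (-7/12, 7/12), radius 1/30


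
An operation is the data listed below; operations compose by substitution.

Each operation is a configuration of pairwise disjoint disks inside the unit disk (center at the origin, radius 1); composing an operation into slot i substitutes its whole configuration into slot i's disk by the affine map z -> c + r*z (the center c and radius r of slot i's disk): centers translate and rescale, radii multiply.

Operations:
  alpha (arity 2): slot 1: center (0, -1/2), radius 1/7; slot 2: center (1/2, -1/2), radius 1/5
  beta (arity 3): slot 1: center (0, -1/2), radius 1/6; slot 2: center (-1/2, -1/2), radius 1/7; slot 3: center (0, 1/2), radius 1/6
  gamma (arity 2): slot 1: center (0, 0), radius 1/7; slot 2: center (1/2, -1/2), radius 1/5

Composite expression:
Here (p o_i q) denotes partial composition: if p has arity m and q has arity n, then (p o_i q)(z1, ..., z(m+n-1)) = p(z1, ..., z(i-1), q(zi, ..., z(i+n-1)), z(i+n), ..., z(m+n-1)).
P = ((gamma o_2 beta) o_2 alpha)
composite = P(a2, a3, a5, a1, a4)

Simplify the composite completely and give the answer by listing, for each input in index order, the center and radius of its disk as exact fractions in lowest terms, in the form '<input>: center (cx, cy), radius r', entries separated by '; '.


a1: center (2/5, -3/5), radius 1/35; a2: center (0, 0), radius 1/7; a3: center (1/2, -37/60), radius 1/210; a4: center (1/2, -2/5), radius 1/30; a5: center (31/60, -37/60), radius 1/150

Below gamma, radii multiply path by path; the a-disk centers shift.
a2 passes through 1 substitution, ending at center (0, 0), radius 1/7
a3 passes through 3 substitutions, ending at center (1/2, -37/60), radius 1/210
a5 passes through 3 substitutions, ending at center (31/60, -37/60), radius 1/150
a1 passes through 2 substitutions, ending at center (2/5, -3/5), radius 1/35
a4 passes through 2 substitutions, ending at center (1/2, -2/5), radius 1/30


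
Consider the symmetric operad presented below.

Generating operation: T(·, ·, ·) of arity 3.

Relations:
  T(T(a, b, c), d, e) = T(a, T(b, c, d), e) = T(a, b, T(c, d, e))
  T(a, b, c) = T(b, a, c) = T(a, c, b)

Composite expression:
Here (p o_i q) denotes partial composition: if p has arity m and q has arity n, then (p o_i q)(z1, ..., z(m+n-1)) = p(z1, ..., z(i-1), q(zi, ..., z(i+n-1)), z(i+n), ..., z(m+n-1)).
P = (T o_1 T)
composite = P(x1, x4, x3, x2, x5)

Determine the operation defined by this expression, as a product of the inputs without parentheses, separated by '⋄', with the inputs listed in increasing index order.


x1 ⋄ x2 ⋄ x3 ⋄ x4 ⋄ x5


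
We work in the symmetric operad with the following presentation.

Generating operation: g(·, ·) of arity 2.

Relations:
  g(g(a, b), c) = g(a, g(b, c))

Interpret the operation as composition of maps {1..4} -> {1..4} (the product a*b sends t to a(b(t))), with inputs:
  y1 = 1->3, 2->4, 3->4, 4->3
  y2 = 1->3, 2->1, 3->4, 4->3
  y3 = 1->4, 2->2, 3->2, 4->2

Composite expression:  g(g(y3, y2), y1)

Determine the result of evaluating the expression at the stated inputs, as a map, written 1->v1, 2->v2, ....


1->2, 2->2, 3->2, 4->2

g(y3, y2) = 1->2, 2->4, 3->2, 4->2
g(g(y3, y2), y1) = 1->2, 2->2, 3->2, 4->2


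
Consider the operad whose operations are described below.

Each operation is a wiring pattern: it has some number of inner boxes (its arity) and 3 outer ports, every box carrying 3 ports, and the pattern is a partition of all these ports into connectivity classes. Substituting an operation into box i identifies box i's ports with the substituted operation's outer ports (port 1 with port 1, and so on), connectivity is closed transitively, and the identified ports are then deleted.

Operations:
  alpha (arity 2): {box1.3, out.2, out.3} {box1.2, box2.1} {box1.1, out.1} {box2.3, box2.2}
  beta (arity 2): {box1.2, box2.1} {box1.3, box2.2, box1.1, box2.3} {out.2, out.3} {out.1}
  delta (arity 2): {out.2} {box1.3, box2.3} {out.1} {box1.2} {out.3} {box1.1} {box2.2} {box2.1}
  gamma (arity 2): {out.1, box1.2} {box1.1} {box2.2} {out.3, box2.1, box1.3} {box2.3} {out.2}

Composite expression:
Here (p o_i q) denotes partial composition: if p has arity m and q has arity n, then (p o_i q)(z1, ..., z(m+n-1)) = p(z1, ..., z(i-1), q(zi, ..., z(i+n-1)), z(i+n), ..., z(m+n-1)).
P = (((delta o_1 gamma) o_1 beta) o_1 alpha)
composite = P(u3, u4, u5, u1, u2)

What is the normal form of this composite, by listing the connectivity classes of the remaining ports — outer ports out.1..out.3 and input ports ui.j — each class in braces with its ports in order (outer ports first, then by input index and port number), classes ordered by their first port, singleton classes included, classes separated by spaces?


{out.1} {out.2} {out.3} {u1.1, u2.3} {u1.2} {u1.3} {u2.1} {u2.2} {u3.1, u3.3, u5.1, u5.2, u5.3} {u3.2, u4.1} {u4.2, u4.3}

Reachability decides: close wires over delta-identified ports.
the subtree at alpha composes to {out.1, u3.1} {out.2, out.3, u3.3} {u3.2, u4.1} {u4.2, u4.3} on (u3, u4); out.j = own outer ports
the subtree at beta composes to {out.1} {out.2, out.3} {u3.1, u3.3, u5.1, u5.2, u5.3} {u3.2, u4.1} {u4.2, u4.3} on (u3, u4, u5); out.j = own outer ports
the subtree at gamma composes to {out.1, out.3, u1.1} {out.2} {u1.2} {u1.3} {u3.1, u3.3, u5.1, u5.2, u5.3} {u3.2, u4.1} {u4.2, u4.3} on (u3, u4, u5, u1); out.j = own outer ports
the subtree at delta composes to {out.1} {out.2} {out.3} {u1.1, u2.3} {u1.2} {u1.3} {u2.1} {u2.2} {u3.1, u3.3, u5.1, u5.2, u5.3} {u3.2, u4.1} {u4.2, u4.3} on (u3, u4, u5, u1, u2); out.j = own outer ports


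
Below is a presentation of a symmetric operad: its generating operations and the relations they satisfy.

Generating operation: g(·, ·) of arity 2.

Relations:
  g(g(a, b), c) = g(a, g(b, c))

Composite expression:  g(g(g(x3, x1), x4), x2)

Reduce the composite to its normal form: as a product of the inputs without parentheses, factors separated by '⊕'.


x3 ⊕ x1 ⊕ x4 ⊕ x2

Every regrouping of g is equal, so read the x-inputs in written order.
g(x3, x1) linearizes to x3 ⊕ x1
g(g(x3, x1), x4) linearizes to x3 ⊕ x1 ⊕ x4
g(g(g(x3, x1), x4), x2) linearizes to x3 ⊕ x1 ⊕ x4 ⊕ x2


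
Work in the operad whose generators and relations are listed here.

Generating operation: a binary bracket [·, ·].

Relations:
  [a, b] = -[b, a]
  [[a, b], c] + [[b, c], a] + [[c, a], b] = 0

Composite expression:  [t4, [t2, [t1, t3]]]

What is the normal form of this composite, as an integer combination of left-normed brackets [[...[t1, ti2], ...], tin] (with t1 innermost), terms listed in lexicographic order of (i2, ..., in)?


[[[t1, t3], t2], t4]

Expand each bracket as ab - ba; the t1-initial words give the coefficients.
Composite bracket: [t4, [t2, [t1, t3]]]
Full expansion: 8 signed words from ab - ba (2^3 = 8).
Collect the words opening with t1:
  t1t3t2t4 (sign +1) contributes +[[[t1, t3], t2], t4]


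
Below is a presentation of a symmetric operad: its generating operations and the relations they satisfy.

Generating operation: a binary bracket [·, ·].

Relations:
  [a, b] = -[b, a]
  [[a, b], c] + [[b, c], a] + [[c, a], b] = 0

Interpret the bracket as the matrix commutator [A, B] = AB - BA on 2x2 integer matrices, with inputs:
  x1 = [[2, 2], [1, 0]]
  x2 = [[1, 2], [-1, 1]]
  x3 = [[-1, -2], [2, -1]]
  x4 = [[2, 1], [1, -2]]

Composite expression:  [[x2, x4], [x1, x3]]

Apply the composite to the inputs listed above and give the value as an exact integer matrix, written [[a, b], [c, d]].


[x2, x4] = [[3, -8], [-4, -3]]
[x1, x3] = [[6, -4], [-4, -6]]
[[x2, x4], [x1, x3]] = [[16, 72], [-24, -16]]

[[16, 72], [-24, -16]]


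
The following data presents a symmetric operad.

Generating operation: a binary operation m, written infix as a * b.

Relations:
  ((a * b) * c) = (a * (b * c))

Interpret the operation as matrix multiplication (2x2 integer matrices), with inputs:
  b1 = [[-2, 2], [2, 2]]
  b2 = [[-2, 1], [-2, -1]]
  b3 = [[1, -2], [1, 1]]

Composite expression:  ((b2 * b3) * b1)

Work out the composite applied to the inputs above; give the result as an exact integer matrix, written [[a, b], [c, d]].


[[12, 8], [12, 0]]

(b2 * b3) = [[-1, 5], [-3, 3]]
((b2 * b3) * b1) = [[12, 8], [12, 0]]


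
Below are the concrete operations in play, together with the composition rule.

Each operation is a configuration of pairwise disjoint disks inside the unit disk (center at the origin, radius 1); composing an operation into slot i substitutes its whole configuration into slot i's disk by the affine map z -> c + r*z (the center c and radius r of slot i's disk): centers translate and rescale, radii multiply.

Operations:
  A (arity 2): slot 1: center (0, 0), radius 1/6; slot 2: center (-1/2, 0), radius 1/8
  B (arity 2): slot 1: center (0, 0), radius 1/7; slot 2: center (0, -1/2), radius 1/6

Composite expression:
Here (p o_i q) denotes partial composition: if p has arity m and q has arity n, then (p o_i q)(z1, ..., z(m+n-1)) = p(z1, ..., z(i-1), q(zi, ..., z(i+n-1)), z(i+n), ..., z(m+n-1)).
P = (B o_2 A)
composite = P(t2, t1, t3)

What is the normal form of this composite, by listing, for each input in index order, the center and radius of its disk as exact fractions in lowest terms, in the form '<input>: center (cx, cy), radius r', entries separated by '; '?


t1: center (0, -1/2), radius 1/36; t2: center (0, 0), radius 1/7; t3: center (-1/12, -1/2), radius 1/48

Below B, radii multiply path by path; the t-disk centers shift.
for t2, the 1-step affine chain lands on center (0, 0), radius 1/7
for t1, the 2-step affine chain lands on center (0, -1/2), radius 1/36
for t3, the 2-step affine chain lands on center (-1/12, -1/2), radius 1/48


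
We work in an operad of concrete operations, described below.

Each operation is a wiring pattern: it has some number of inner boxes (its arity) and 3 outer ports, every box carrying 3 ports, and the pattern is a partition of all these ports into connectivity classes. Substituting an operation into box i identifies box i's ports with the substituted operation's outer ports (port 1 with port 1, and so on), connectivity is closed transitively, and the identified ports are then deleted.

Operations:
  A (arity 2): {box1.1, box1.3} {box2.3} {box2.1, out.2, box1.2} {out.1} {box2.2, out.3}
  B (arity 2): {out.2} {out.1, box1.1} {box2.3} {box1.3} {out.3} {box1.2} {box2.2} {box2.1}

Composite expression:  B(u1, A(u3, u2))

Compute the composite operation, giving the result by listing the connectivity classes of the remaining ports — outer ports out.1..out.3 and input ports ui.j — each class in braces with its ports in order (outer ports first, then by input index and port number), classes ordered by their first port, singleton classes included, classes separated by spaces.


{out.1, u1.1} {out.2} {out.3} {u1.2} {u1.3} {u2.1, u3.2} {u2.2} {u2.3} {u3.1, u3.3}


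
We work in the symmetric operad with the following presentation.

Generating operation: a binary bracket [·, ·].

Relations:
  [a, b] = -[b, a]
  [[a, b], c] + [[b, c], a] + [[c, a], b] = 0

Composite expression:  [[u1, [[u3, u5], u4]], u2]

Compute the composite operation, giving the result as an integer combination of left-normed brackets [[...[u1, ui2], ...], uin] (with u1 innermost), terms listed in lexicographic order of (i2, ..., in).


[[[[u1, u3], u5], u4], u2] - [[[[u1, u4], u3], u5], u2] + [[[[u1, u4], u5], u3], u2] - [[[[u1, u5], u3], u4], u2]

Skip Jacobi rewriting: expand, keep u1-initial words, read off terms.
Composite bracket: [[u1, [[u3, u5], u4]], u2]
Full expansion: 16 signed words from ab - ba (2^4 = 16).
Words beginning with u1 determine it all:
  word u1u3u5u4u2 has sign +1, contributing +[[[[u1, u3], u5], u4], u2]
  word u1u4u3u5u2 has sign -1, contributing -[[[[u1, u4], u3], u5], u2]
  word u1u4u5u3u2 has sign +1, contributing +[[[[u1, u4], u5], u3], u2]
  word u1u5u3u4u2 has sign -1, contributing -[[[[u1, u5], u3], u4], u2]


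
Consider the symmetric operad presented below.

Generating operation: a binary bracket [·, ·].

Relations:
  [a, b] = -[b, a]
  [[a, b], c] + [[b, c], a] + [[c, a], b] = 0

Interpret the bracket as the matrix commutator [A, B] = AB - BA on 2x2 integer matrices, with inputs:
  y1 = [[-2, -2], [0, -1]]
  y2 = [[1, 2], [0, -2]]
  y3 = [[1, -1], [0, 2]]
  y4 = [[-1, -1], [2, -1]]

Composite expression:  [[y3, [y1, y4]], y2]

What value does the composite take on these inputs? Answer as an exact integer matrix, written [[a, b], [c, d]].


[y1, y4] = [[-4, 1], [2, 4]]
[y3, [y1, y4]] = [[-2, -9], [2, 2]]
[[y3, [y1, y4]], y2] = [[-4, 19], [6, 4]]

[[-4, 19], [6, 4]]
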